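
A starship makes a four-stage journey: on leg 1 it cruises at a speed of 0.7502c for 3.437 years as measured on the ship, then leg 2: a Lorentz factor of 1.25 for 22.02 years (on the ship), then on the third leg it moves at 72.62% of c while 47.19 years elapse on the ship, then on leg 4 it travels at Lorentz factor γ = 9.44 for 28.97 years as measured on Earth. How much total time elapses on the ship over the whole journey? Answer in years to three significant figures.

Leg 1: 3.437 years is already measured on the ship.
Leg 2: 22.02 years is already measured on the ship.
Leg 3: 47.19 years is already measured on the ship.
Leg 4: γ = 9.44; τ_4 = 28.97/9.440 = 3.069 years.
Total: 3.437 + 22.02 + 47.19 + 3.069 years.

τ = 75.7 years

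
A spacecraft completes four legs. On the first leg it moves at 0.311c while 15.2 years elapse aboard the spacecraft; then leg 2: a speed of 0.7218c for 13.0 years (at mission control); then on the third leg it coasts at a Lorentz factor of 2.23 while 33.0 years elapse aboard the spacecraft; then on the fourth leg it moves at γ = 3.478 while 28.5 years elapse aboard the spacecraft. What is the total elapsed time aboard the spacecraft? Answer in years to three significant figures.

τ = 85.7 years

Leg 1: 15.2 years is already measured aboard the spacecraft.
Leg 2: γ = 1/√(1 − 0.7218²) = 1/√0.4790 = 1.445; τ_2 = 13.0/1.445 = 8.997 years.
Leg 3: 33.0 years is already measured aboard the spacecraft.
Leg 4: 28.5 years is already measured aboard the spacecraft.
Total: 15.20 + 8.997 + 33.00 + 28.50 years.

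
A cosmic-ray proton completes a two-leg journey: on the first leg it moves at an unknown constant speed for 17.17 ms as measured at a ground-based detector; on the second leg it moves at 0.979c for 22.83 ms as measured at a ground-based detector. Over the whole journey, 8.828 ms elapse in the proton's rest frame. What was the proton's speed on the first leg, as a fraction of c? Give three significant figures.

β = 0.970

Leg 1: speed unknown; τ_1 = 17.17/γ_1.
Leg 2: γ = 1/√(1 − 0.979²) = 1/√0.04156 = 4.905; τ_2 = 22.83/4.905 = 4.654 ms.
Total proper time: τ_1 + 4.654 = 8.828, so τ_1 = 8.828 − 4.654 = 4.174 ms.
γ_1 = 17.17/4.174 = 4.114; β = √(1 − 1/γ²) = √0.9409.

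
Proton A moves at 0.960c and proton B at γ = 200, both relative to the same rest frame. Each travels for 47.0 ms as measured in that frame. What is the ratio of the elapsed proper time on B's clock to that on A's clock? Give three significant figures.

A: γ = 1/√(1 − 0.960²) = 25/7 ≈ 3.571. B: γ = 200.
τ_A/τ_B = γ_B/γ_A = 200.0/3.571 = 56.00, so τ_B/τ_A = 0.01786.

τ_B/τ_A = 0.0179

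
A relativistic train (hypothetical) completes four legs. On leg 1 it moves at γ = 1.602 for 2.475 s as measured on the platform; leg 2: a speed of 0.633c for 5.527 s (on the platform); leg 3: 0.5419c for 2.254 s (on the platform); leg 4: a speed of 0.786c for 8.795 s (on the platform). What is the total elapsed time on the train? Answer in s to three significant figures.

τ = 13.2 s

Leg 1: γ = 1.602; τ_1 = 2.475/1.602 = 1.545 s.
Leg 2: γ = 1/√(1 − 0.633²) = 1/√0.5993 = 1.292; τ_2 = 5.527/1.292 = 4.279 s.
Leg 3: γ = 1/√(1 − 0.5419²) = 1/√0.7063 = 1.190; τ_3 = 2.254/1.190 = 1.894 s.
Leg 4: γ = 1/√(1 − 0.786²) = 1/√0.3822 = 1.618; τ_4 = 8.795/1.618 = 5.437 s.
Total: 1.545 + 4.279 + 1.894 + 5.437 s.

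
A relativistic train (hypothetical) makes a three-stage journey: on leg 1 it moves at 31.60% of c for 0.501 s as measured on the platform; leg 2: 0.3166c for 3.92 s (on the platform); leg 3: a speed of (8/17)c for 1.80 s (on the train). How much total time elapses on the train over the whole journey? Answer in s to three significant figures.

Leg 1: β = 0.3160; γ = 1/√(1 − 0.3160²) = 1/√0.9001 = 1.054; τ_1 = 0.501/1.054 = 0.4753 s.
Leg 2: γ = 1/√(1 − 0.3166²) = 1/√0.8998 = 1.054; τ_2 = 3.92/1.054 = 3.718 s.
Leg 3: 1.80 s is already measured on the train.
Total: 0.4753 + 3.718 + 1.800 s.

τ = 5.99 s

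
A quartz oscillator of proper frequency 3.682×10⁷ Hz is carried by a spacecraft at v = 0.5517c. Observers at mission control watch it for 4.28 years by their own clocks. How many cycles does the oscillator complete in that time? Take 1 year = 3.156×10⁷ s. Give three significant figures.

γ = 1/√(1 − 0.5517²) = 1/√0.6956 = 1.199
During 4.28 years of lab time, the oscillator's proper time advances by τ = Δt/γ = 4.28/1.199 = 3.570 years = 1.127×10⁸ s.
N = f × τ = 3.682×10⁷ × 1.127×10⁸ = 4.148×10¹⁵.

N = 4.15×10¹⁵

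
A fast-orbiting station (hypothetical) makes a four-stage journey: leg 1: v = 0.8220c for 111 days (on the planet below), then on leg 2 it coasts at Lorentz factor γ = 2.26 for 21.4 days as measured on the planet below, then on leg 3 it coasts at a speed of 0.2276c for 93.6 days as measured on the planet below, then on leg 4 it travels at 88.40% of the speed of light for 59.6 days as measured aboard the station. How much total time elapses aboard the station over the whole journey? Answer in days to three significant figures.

Leg 1: γ = 1/√(1 − 0.8220²) = 1/√0.3243 = 1.756; τ_1 = 111/1.756 = 63.21 days.
Leg 2: γ = 2.26; τ_2 = 21.4/2.260 = 9.469 days.
Leg 3: γ = 1/√(1 − 0.2276²) = 1/√0.9482 = 1.027; τ_3 = 93.6/1.027 = 91.14 days.
Leg 4: 59.6 days is already measured aboard the station.
Total: 63.21 + 9.469 + 91.14 + 59.60 days.

τ = 223 days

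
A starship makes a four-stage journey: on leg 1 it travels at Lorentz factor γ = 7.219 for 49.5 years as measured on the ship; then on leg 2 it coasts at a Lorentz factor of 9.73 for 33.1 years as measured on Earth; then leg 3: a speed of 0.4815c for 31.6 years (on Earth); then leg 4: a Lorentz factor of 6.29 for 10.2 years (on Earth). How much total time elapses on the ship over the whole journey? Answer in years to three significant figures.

Leg 1: 49.5 years is already measured on the ship.
Leg 2: γ = 9.73; τ_2 = 33.1/9.730 = 3.402 years.
Leg 3: γ = 1/√(1 − 0.4815²) = 1/√0.7682 = 1.141; τ_3 = 31.6/1.141 = 27.70 years.
Leg 4: γ = 6.29; τ_4 = 10.2/6.290 = 1.622 years.
Total: 49.50 + 3.402 + 27.70 + 1.622 years.

τ = 82.2 years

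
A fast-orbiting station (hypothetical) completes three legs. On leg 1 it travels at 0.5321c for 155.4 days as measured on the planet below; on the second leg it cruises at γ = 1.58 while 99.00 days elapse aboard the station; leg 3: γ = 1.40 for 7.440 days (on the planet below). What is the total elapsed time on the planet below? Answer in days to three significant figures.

Leg 1: 155.4 days is already measured on the planet below.
Leg 2: γ = 1.58; Δt_2 = 1.580 × 99.00 = 156.4 days.
Leg 3: 7.440 days is already measured on the planet below.
Total: 155.4 + 156.4 + 7.440 days.

Δt = 319 days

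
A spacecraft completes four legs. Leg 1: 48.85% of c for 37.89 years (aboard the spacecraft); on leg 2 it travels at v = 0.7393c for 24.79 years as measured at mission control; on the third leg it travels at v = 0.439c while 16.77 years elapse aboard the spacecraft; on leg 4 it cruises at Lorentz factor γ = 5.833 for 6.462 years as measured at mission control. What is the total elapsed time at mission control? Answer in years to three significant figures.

Δt = 93.3 years

Leg 1: β = 0.4885; γ = 1/√(1 − 0.4885²) = 1/√0.7614 = 1.146; Δt_1 = 1.146 × 37.89 = 43.42 years.
Leg 2: 24.79 years is already measured at mission control.
Leg 3: γ = 1/√(1 − 0.439²) = 1/√0.8073 = 1.113; Δt_3 = 1.113 × 16.77 = 18.66 years.
Leg 4: 6.462 years is already measured at mission control.
Total: 43.42 + 24.79 + 18.66 + 6.462 years.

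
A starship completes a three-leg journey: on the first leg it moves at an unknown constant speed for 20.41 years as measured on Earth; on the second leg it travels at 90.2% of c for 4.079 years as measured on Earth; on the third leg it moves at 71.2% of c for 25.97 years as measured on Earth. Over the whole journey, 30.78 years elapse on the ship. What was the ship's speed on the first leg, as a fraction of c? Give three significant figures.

β = 0.849

Leg 1: speed unknown; τ_1 = 20.41/γ_1.
Leg 2: β = 0.902; γ = 1/√(1 − 0.902²) = 1/√0.1864 = 2.316; τ_2 = 4.079/2.316 = 1.761 years.
Leg 3: β = 0.712; γ = 1/√(1 − 0.712²) = 1/√0.4931 = 1.424; τ_3 = 25.97/1.424 = 18.24 years.
Total proper time: τ_1 + 1.761 + 18.24 = 30.78, so τ_1 = 30.78 − 20.00 = 10.78 years.
γ_1 = 20.41/10.78 = 1.893; β = √(1 − 1/γ²) = √0.7209.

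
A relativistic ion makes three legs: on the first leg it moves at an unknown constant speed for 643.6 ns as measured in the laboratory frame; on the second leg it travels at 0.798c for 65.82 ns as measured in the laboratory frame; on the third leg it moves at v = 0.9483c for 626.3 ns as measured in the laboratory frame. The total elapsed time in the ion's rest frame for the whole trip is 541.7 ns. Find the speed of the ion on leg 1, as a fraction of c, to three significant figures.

β = 0.882

Leg 1: speed unknown; τ_1 = 643.6/γ_1.
Leg 2: γ = 1/√(1 − 0.798²) = 1/√0.3632 = 1.659; τ_2 = 65.82/1.659 = 39.67 ns.
Leg 3: γ = 1/√(1 − 0.9483²) = 1/√0.1007 = 3.151; τ_3 = 626.3/3.151 = 198.8 ns.
Total proper time: τ_1 + 39.67 + 198.8 = 541.7, so τ_1 = 541.7 − 238.4 = 303.3 ns.
γ_1 = 643.6/303.3 = 2.122; β = √(1 − 1/γ²) = √0.7780.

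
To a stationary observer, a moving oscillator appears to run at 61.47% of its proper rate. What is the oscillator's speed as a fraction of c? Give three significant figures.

Rate ratio = 1/γ, so γ = 1/0.6147 = 1.627.
β = √(1 − 1/γ²) = √(1 − 0.6147²) = √0.6221

β = 0.789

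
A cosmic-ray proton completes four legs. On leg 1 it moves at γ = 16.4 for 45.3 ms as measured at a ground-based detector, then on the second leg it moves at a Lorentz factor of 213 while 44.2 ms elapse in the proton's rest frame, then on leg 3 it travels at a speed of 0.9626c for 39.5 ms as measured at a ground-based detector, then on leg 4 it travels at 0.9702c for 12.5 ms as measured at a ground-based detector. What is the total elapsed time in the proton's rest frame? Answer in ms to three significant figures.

τ = 60.7 ms

Leg 1: γ = 16.4; τ_1 = 45.3/16.40 = 2.762 ms.
Leg 2: 44.2 ms is already measured in the proton's rest frame.
Leg 3: γ = 1/√(1 − 0.9626²) = 1/√0.07340 = 3.691; τ_3 = 39.5/3.691 = 10.70 ms.
Leg 4: γ = 1/√(1 − 0.9702²) = 1/√0.05871 = 4.127; τ_4 = 12.5/4.127 = 3.029 ms.
Total: 2.762 + 44.20 + 10.70 + 3.029 ms.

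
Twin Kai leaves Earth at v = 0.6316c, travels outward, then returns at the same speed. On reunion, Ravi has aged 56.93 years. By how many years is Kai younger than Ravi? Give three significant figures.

Δt − τ = 12.8 years

γ = 1/√(1 − 0.6316²) = 1/√0.6011 = 1.290
Kai's elapsed proper time: τ = 56.93/1.290 = 44.14 years.
Age gap = Δt − τ = 56.93 − 44.14 years.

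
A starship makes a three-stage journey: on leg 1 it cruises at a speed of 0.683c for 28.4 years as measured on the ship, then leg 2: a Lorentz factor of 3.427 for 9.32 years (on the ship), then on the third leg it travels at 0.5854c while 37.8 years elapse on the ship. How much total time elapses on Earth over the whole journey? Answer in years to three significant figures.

Δt = 117 years

Leg 1: γ = 1/√(1 − 0.683²) = 1/√0.5335 = 1.369; Δt_1 = 1.369 × 28.4 = 38.88 years.
Leg 2: γ = 3.427; Δt_2 = 3.427 × 9.32 = 31.94 years.
Leg 3: γ = 1/√(1 − 0.5854²) = 1/√0.6573 = 1.233; Δt_3 = 1.233 × 37.8 = 46.62 years.
Total: 38.88 + 31.94 + 46.62 years.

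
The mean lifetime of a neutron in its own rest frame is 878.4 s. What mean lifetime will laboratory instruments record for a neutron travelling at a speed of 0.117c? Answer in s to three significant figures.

Δt = 884 s

γ = 1/√(1 − 0.117²) = 1/√0.9863 = 1.007
The rest-frame lifetime is the proper time; the lab measures the dilated interval Δt = γτ₀ = 1.007 × 878.4 s.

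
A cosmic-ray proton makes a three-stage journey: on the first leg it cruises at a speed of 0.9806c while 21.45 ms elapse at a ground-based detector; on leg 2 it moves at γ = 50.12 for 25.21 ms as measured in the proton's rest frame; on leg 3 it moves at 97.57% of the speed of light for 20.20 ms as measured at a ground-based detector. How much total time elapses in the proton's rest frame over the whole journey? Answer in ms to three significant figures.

Leg 1: γ = 1/√(1 − 0.9806²) = 1/√0.03842 = 5.102; τ_1 = 21.45/5.102 = 4.205 ms.
Leg 2: 25.21 ms is already measured in the proton's rest frame.
Leg 3: β = 0.9757; γ = 1/√(1 − 0.9757²) = 1/√0.04801 = 4.564; τ_3 = 20.20/4.564 = 4.426 ms.
Total: 4.205 + 25.21 + 4.426 ms.

τ = 33.8 ms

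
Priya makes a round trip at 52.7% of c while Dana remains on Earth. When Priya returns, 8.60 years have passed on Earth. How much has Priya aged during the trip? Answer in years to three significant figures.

τ = 7.31 years

β = 0.527; γ = 1/√(1 − 0.527²) = 1/√0.7223 = 1.177
Priya's clock measures proper time along the trip: τ = Δt/γ = 8.60/1.177 years.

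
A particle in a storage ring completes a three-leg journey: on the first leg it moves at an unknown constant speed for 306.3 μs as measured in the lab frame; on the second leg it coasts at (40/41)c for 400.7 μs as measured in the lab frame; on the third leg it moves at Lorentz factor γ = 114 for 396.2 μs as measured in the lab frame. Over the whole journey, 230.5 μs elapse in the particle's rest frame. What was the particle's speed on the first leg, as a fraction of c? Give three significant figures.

Leg 1: speed unknown; τ_1 = 306.3/γ_1.
Leg 2: γ = 1/√(1 − (40/41)²) = 41/9 ≈ 4.556; τ_2 = 400.7/4.556 = 87.96 μs.
Leg 3: γ = 114; τ_3 = 396.2/114.0 = 3.475 μs.
Total proper time: τ_1 + 87.96 + 3.475 = 230.5, so τ_1 = 230.5 − 91.43 = 139.1 μs.
γ_1 = 306.3/139.1 = 2.203; β = √(1 − 1/γ²) = √0.7939.

β = 0.891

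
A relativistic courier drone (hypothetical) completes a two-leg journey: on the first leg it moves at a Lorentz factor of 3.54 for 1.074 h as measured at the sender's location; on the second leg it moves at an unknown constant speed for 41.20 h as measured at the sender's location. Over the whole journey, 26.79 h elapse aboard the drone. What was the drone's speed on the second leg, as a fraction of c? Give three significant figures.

Leg 1: γ = 3.54; τ_1 = 1.074/3.540 = 0.3034 h.
Leg 2: speed unknown; τ_2 = 41.20/γ_2.
Total proper time: 0.3034 + τ_2 = 26.79, so τ_2 = 26.79 − 0.3034 = 26.49 h.
γ_2 = 41.20/26.49 = 1.556; β = √(1 − 1/γ²) = √0.5867.

β = 0.766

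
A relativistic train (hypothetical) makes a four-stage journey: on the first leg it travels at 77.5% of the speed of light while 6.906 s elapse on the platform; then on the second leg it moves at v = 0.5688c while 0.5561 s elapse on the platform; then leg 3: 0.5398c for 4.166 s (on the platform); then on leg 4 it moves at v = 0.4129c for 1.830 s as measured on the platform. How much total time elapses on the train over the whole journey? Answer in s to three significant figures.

τ = 10.0 s

Leg 1: β = 0.775; γ = 1/√(1 − 0.775²) = 1/√0.3994 = 1.582; τ_1 = 6.906/1.582 = 4.364 s.
Leg 2: γ = 1/√(1 − 0.5688²) = 1/√0.6765 = 1.216; τ_2 = 0.5561/1.216 = 0.4574 s.
Leg 3: γ = 1/√(1 − 0.5398²) = 1/√0.7086 = 1.188; τ_3 = 4.166/1.188 = 3.507 s.
Leg 4: γ = 1/√(1 − 0.4129²) = 1/√0.8295 = 1.098; τ_4 = 1.830/1.098 = 1.667 s.
Total: 4.364 + 0.4574 + 3.507 + 1.667 s.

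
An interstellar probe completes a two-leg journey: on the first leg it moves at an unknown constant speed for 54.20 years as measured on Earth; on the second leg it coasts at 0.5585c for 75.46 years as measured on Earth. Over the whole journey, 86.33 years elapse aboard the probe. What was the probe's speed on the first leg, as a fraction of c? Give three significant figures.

β = 0.899

Leg 1: speed unknown; τ_1 = 54.20/γ_1.
Leg 2: γ = 1/√(1 − 0.5585²) = 1/√0.6881 = 1.206; τ_2 = 75.46/1.206 = 62.59 years.
Total proper time: τ_1 + 62.59 = 86.33, so τ_1 = 86.33 − 62.59 = 23.74 years.
γ_1 = 54.20/23.74 = 2.283; β = √(1 − 1/γ²) = √0.8082.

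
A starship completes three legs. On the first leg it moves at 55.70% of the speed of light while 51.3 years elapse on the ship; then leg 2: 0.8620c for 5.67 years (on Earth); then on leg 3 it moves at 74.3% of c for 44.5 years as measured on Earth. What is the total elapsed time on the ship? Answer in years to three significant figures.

τ = 84.0 years

Leg 1: 51.3 years is already measured on the ship.
Leg 2: γ = 1/√(1 − 0.8620²) = 1/√0.2570 = 1.973; τ_2 = 5.67/1.973 = 2.874 years.
Leg 3: β = 0.743; γ = 1/√(1 − 0.743²) = 1/√0.4480 = 1.494; τ_3 = 44.5/1.494 = 29.78 years.
Total: 51.30 + 2.874 + 29.78 years.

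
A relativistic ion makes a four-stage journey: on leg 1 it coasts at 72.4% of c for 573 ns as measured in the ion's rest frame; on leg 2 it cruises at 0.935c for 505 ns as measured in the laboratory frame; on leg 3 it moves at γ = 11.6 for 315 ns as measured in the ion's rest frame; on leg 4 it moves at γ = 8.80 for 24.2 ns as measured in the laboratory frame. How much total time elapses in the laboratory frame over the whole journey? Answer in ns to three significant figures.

Leg 1: β = 0.724; γ = 1/√(1 − 0.724²) = 1/√0.4758 = 1.450; Δt_1 = 1.450 × 573 = 830.7 ns.
Leg 2: 505 ns is already measured in the laboratory frame.
Leg 3: γ = 11.6; Δt_3 = 11.60 × 315 = 3654 ns.
Leg 4: 24.2 ns is already measured in the laboratory frame.
Total: 830.7 + 505.0 + 3654 + 24.20 ns.

Δt = 5010 ns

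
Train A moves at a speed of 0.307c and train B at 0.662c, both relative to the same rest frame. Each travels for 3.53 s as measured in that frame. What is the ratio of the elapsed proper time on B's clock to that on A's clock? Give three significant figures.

A: γ = 1/√(1 − 0.307²) = 1/√0.9058 = 1.051. B: γ = 1/√(1 − 0.662²) = 1/√0.5618 = 1.334.
τ_A/τ_B = γ_B/γ_A = 1.334/1.051 = 1.270, so τ_B/τ_A = 0.7875.

τ_B/τ_A = 0.788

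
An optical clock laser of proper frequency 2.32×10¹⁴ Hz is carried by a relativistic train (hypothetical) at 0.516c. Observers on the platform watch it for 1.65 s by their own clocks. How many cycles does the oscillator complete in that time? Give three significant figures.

N = 3.28×10¹⁴

γ = 1/√(1 − 0.516²) = 1/√0.7337 = 1.167
During 1.65 s of lab time, the oscillator's proper time advances by τ = Δt/γ = 1.65/1.167 = 1.413 s = 1.413×10⁰ s.
N = f × τ = 2.32×10¹⁴ × 1.413×10⁰ = 3.279×10¹⁴.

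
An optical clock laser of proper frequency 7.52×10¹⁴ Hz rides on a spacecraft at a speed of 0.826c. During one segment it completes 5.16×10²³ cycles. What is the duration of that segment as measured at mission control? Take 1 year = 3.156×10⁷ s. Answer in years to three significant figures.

Δt = 38.6 years

γ = 1/√(1 − 0.826²) = 1/√0.3177 = 1.774
Proper time for N cycles: τ = N/f = 5.16×10²³/(7.52×10¹⁴) = 6.862×10⁸ s = 21.74 years.
Lab-frame duration Δt = γτ = 1.774 × 21.74 = 38.57 years.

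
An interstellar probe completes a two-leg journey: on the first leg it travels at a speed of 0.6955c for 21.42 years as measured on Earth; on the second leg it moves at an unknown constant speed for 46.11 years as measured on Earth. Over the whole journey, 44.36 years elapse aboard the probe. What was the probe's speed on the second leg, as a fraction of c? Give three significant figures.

Leg 1: γ = 1/√(1 − 0.6955²) = 1/√0.5163 = 1.392; τ_1 = 21.42/1.392 = 15.39 years.
Leg 2: speed unknown; τ_2 = 46.11/γ_2.
Total proper time: 15.39 + τ_2 = 44.36, so τ_2 = 44.36 − 15.39 = 28.97 years.
γ_2 = 46.11/28.97 = 1.592; β = √(1 − 1/γ²) = √0.6053.

β = 0.778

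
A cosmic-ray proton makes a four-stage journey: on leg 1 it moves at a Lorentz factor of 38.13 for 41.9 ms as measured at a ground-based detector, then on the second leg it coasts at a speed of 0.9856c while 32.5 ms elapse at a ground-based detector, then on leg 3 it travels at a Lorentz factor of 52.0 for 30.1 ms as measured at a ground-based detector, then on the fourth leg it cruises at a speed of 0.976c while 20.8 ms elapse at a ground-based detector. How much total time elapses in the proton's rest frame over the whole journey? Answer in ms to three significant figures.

Leg 1: γ = 38.13; τ_1 = 41.9/38.13 = 1.099 ms.
Leg 2: γ = 1/√(1 − 0.9856²) = 1/√0.02859 = 5.914; τ_2 = 32.5/5.914 = 5.496 ms.
Leg 3: γ = 52.0; τ_3 = 30.1/52.00 = 0.5788 ms.
Leg 4: γ = 1/√(1 − 0.976²) = 1/√0.04742 = 4.592; τ_4 = 20.8/4.592 = 4.530 ms.
Total: 1.099 + 5.496 + 0.5788 + 4.530 ms.

τ = 11.7 ms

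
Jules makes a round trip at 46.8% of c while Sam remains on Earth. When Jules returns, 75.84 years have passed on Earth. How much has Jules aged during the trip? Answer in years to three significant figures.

β = 0.468; γ = 1/√(1 − 0.468²) = 1/√0.7810 = 1.132
Jules's clock measures proper time along the trip: τ = Δt/γ = 75.84/1.132 years.

τ = 67.0 years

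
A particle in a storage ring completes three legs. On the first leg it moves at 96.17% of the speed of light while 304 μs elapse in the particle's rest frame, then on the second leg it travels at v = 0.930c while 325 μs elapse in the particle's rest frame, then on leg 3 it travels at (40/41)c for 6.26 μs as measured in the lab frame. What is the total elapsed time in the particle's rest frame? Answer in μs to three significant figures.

τ = 630 μs

Leg 1: 304 μs is already measured in the particle's rest frame.
Leg 2: 325 μs is already measured in the particle's rest frame.
Leg 3: γ = 1/√(1 − (40/41)²) = 41/9 ≈ 4.556; τ_3 = 6.26/4.556 = 1.374 μs.
Total: 304.0 + 325.0 + 1.374 μs.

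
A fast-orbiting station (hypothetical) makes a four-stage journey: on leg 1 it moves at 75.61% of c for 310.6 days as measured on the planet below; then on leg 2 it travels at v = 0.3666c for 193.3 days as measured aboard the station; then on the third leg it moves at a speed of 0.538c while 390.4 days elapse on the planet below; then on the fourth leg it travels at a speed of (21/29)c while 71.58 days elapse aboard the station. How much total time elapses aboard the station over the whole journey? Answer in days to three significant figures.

Leg 1: β = 0.7561; γ = 1/√(1 − 0.7561²) = 1/√0.4283 = 1.528; τ_1 = 310.6/1.528 = 203.3 days.
Leg 2: 193.3 days is already measured aboard the station.
Leg 3: γ = 1/√(1 − 0.538²) = 1/√0.7106 = 1.186; τ_3 = 390.4/1.186 = 329.1 days.
Leg 4: 71.58 days is already measured aboard the station.
Total: 203.3 + 193.3 + 329.1 + 71.58 days.

τ = 797 days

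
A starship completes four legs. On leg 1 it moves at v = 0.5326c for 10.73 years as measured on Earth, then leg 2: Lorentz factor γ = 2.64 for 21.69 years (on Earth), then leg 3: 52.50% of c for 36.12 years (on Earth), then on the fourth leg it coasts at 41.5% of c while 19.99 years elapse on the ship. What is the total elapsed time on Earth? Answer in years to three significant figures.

Δt = 90.5 years

Leg 1: 10.73 years is already measured on Earth.
Leg 2: 21.69 years is already measured on Earth.
Leg 3: 36.12 years is already measured on Earth.
Leg 4: β = 0.415; γ = 1/√(1 − 0.415²) = 1/√0.8278 = 1.099; Δt_4 = 1.099 × 19.99 = 21.97 years.
Total: 10.73 + 21.69 + 36.12 + 21.97 years.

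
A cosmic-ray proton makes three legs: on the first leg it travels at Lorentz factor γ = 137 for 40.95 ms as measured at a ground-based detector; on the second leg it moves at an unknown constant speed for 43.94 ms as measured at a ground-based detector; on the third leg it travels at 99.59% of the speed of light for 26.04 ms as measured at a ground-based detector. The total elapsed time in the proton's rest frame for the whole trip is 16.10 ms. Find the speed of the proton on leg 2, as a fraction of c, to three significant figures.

Leg 1: γ = 137; τ_1 = 40.95/137.0 = 0.2989 ms.
Leg 2: speed unknown; τ_2 = 43.94/γ_2.
Leg 3: β = 0.9959; γ = 1/√(1 − 0.9959²) = 1/√0.008183 = 11.05; τ_3 = 26.04/11.05 = 2.356 ms.
Total proper time: 0.2989 + τ_2 + 2.356 = 16.10, so τ_2 = 16.10 − 2.655 = 13.45 ms.
γ_2 = 43.94/13.45 = 3.268; β = √(1 − 1/γ²) = √0.9064.

β = 0.952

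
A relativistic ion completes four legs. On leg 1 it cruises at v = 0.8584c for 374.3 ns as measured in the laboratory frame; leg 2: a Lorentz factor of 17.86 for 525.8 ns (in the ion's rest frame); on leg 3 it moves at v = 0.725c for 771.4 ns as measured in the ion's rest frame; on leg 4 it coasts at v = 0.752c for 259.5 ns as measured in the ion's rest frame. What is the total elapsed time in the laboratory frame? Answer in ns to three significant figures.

Δt = 1.13×10⁴ ns

Leg 1: 374.3 ns is already measured in the laboratory frame.
Leg 2: γ = 17.86; Δt_2 = 17.86 × 525.8 = 9391 ns.
Leg 3: γ = 1/√(1 − 0.725²) = 1/√0.4744 = 1.452; Δt_3 = 1.452 × 771.4 = 1120 ns.
Leg 4: γ = 1/√(1 − 0.752²) = 1/√0.4345 = 1.517; Δt_4 = 1.517 × 259.5 = 393.7 ns.
Total: 374.3 + 9391 + 1120 + 393.7 ns.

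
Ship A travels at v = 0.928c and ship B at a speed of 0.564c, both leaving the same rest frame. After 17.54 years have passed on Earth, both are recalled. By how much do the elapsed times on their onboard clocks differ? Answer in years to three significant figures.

A: γ = 1/√(1 − 0.928²) = 1/√0.1388 = 2.684; τ_A = 17.54/2.684 = 6.535 years.
B: γ = 1/√(1 − 0.564²) = 1/√0.6819 = 1.211; τ_B = 17.54/1.211 = 14.48 years.

|τ_A − τ_B| = 7.95 years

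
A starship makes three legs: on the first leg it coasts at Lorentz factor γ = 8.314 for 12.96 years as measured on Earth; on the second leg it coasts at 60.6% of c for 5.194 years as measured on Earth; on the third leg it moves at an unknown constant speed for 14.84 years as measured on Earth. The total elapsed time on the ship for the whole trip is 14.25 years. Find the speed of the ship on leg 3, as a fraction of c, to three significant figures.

β = 0.817

Leg 1: γ = 8.314; τ_1 = 12.96/8.314 = 1.559 years.
Leg 2: β = 0.606; γ = 1/√(1 − 0.606²) = 1/√0.6328 = 1.257; τ_2 = 5.194/1.257 = 4.132 years.
Leg 3: speed unknown; τ_3 = 14.84/γ_3.
Total proper time: 1.559 + 4.132 + τ_3 = 14.25, so τ_3 = 14.25 − 5.690 = 8.560 years.
γ_3 = 14.84/8.560 = 1.734; β = √(1 − 1/γ²) = √0.6673.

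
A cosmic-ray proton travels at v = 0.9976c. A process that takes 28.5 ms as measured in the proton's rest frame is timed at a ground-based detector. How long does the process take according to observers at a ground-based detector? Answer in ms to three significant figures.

γ = 1/√(1 − 0.9976²) = 1/√0.004794 = 14.44
The interval measured in the proton's rest frame is the proper time (both events occur at the same place in that frame); the lab-frame interval is Δt = γτ = 14.44 × 28.5 ms.

Δt = 412 ms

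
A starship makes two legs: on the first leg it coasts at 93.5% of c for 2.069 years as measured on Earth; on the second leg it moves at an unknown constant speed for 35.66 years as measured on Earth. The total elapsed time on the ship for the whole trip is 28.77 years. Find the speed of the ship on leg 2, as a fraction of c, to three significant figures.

Leg 1: β = 0.935; γ = 1/√(1 − 0.935²) = 1/√0.1258 = 2.820; τ_1 = 2.069/2.820 = 0.7338 years.
Leg 2: speed unknown; τ_2 = 35.66/γ_2.
Total proper time: 0.7338 + τ_2 = 28.77, so τ_2 = 28.77 − 0.7338 = 28.04 years.
γ_2 = 35.66/28.04 = 1.272; β = √(1 − 1/γ²) = √0.3819.

β = 0.618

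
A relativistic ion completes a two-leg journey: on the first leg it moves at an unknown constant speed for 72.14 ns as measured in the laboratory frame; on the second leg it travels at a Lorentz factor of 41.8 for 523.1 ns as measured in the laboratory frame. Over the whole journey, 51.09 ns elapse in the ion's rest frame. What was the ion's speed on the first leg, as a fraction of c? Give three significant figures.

β = 0.845

Leg 1: speed unknown; τ_1 = 72.14/γ_1.
Leg 2: γ = 41.8; τ_2 = 523.1/41.80 = 12.51 ns.
Total proper time: τ_1 + 12.51 = 51.09, so τ_1 = 51.09 − 12.51 = 38.58 ns.
γ_1 = 72.14/38.58 = 1.870; β = √(1 − 1/γ²) = √0.7141.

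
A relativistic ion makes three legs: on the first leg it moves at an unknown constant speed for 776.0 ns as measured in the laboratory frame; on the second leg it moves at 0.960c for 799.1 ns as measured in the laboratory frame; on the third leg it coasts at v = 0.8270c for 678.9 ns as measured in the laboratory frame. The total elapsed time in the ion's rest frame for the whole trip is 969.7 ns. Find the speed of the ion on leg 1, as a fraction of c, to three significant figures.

β = 0.883

Leg 1: speed unknown; τ_1 = 776.0/γ_1.
Leg 2: γ = 1/√(1 − 0.960²) = 25/7 ≈ 3.571; τ_2 = 799.1/3.571 = 223.7 ns.
Leg 3: γ = 1/√(1 − 0.8270²) = 1/√0.3161 = 1.779; τ_3 = 678.9/1.779 = 381.7 ns.
Total proper time: τ_1 + 223.7 + 381.7 = 969.7, so τ_1 = 969.7 − 605.4 = 364.3 ns.
γ_1 = 776.0/364.3 = 2.130; β = √(1 − 1/γ²) = √0.7796.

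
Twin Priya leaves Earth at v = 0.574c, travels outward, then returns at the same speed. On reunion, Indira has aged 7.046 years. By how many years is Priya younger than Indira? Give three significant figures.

γ = 1/√(1 − 0.574²) = 1/√0.6705 = 1.221
Priya's elapsed proper time: τ = 7.046/1.221 = 5.770 years.
Age gap = Δt − τ = 7.046 − 5.770 years.

Δt − τ = 1.28 years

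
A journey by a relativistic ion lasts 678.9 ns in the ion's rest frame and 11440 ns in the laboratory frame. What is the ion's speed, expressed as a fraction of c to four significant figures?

The proper time is measured in the ion's rest frame (both events occur at the ion's location); Δt is measured in the laboratory frame. γ = Δt/τ = 11440/678.9 = 16.85.
β = √(1 − 1/γ²) = √(1 − 0.003522) = √0.9965

v = 0.9982c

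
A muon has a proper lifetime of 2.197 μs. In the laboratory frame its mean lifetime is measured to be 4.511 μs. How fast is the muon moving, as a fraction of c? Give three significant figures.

β = 0.873

γ = Δt/τ₀ = 4.511/2.197 = 2.053
β = √(1 − 1/γ²) = √(1 − 0.2372) = √0.7628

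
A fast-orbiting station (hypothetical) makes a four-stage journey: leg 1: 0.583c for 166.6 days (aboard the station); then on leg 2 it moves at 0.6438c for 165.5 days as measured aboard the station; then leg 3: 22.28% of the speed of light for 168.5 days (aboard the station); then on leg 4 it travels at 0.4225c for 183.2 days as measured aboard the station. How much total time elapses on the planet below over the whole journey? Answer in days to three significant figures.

Leg 1: γ = 1/√(1 − 0.583²) = 1/√0.6601 = 1.231; Δt_1 = 1.231 × 166.6 = 205.1 days.
Leg 2: γ = 1/√(1 − 0.6438²) = 1/√0.5855 = 1.307; Δt_2 = 1.307 × 165.5 = 216.3 days.
Leg 3: β = 0.2228; γ = 1/√(1 − 0.2228²) = 1/√0.9504 = 1.026; Δt_3 = 1.026 × 168.5 = 172.8 days.
Leg 4: γ = 1/√(1 − 0.4225²) = 1/√0.8215 = 1.103; Δt_4 = 1.103 × 183.2 = 202.1 days.
Total: 205.1 + 216.3 + 172.8 + 202.1 days.

Δt = 796 days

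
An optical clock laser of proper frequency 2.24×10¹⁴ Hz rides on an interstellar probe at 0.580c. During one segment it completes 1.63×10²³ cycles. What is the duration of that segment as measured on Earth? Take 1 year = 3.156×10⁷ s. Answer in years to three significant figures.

γ = 1/√(1 − 0.580²) = 1/√0.6636 = 1.228
Proper time for N cycles: τ = N/f = 1.63×10²³/(2.24×10¹⁴) = 7.277×10⁸ s = 23.06 years.
Lab-frame duration Δt = γτ = 1.228 × 23.06 = 28.30 years.

Δt = 28.3 years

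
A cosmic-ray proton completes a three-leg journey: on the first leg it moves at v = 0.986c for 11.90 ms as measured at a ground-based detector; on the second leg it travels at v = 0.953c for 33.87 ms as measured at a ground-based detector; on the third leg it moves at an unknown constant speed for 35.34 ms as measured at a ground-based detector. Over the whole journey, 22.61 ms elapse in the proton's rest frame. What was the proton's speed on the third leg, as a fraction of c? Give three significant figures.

Leg 1: γ = 1/√(1 − 0.986²) = 1/√0.02780 = 5.997; τ_1 = 11.90/5.997 = 1.984 ms.
Leg 2: γ = 1/√(1 − 0.953²) = 1/√0.09179 = 3.301; τ_2 = 33.87/3.301 = 10.26 ms.
Leg 3: speed unknown; τ_3 = 35.34/γ_3.
Total proper time: 1.984 + 10.26 + τ_3 = 22.61, so τ_3 = 22.61 − 12.25 = 10.36 ms.
γ_3 = 35.34/10.36 = 3.410; β = √(1 − 1/γ²) = √0.9140.

β = 0.956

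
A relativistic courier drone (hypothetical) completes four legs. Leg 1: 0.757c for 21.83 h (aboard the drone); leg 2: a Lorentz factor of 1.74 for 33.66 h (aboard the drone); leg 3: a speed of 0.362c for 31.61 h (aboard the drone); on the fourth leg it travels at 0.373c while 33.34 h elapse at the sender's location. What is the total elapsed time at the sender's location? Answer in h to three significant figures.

Leg 1: γ = 1/√(1 − 0.757²) = 1/√0.4270 = 1.530; Δt_1 = 1.530 × 21.83 = 33.41 h.
Leg 2: γ = 1.74; Δt_2 = 1.740 × 33.66 = 58.57 h.
Leg 3: γ = 1/√(1 − 0.362²) = 1/√0.8690 = 1.073; Δt_3 = 1.073 × 31.61 = 33.91 h.
Leg 4: 33.34 h is already measured at the sender's location.
Total: 33.41 + 58.57 + 33.91 + 33.34 h.

Δt = 159 h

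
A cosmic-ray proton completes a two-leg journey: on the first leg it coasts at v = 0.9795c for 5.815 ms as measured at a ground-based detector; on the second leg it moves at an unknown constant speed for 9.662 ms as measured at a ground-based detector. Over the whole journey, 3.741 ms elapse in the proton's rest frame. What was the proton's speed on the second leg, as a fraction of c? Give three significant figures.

Leg 1: γ = 1/√(1 − 0.9795²) = 1/√0.04058 = 4.964; τ_1 = 5.815/4.964 = 1.171 ms.
Leg 2: speed unknown; τ_2 = 9.662/γ_2.
Total proper time: 1.171 + τ_2 = 3.741, so τ_2 = 3.741 − 1.171 = 2.570 ms.
γ_2 = 9.662/2.570 = 3.760; β = √(1 − 1/γ²) = √0.9293.

β = 0.964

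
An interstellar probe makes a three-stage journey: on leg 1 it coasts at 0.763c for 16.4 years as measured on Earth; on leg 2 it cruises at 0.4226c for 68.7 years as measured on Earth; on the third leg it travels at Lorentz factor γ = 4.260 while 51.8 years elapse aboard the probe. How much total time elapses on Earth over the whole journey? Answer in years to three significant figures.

Δt = 306 years

Leg 1: 16.4 years is already measured on Earth.
Leg 2: 68.7 years is already measured on Earth.
Leg 3: γ = 4.260; Δt_3 = 4.260 × 51.8 = 220.7 years.
Total: 16.40 + 68.70 + 220.7 years.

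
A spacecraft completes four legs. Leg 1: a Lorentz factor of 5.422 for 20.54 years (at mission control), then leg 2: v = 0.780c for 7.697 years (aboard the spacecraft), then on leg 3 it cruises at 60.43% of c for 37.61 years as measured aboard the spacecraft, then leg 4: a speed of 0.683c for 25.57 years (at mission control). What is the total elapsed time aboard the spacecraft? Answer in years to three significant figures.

τ = 67.8 years

Leg 1: γ = 5.422; τ_1 = 20.54/5.422 = 3.788 years.
Leg 2: 7.697 years is already measured aboard the spacecraft.
Leg 3: 37.61 years is already measured aboard the spacecraft.
Leg 4: γ = 1/√(1 − 0.683²) = 1/√0.5335 = 1.369; τ_4 = 25.57/1.369 = 18.68 years.
Total: 3.788 + 7.697 + 37.61 + 18.68 years.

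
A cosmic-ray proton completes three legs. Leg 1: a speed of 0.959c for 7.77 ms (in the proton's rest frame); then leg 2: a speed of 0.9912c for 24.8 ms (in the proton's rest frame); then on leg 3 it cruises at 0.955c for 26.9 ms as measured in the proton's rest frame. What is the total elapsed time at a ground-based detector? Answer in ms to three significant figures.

Δt = 305 ms

Leg 1: γ = 1/√(1 − 0.959²) = 1/√0.08032 = 3.529; Δt_1 = 3.529 × 7.77 = 27.42 ms.
Leg 2: γ = 1/√(1 − 0.9912²) = 1/√0.01752 = 7.554; Δt_2 = 7.554 × 24.8 = 187.3 ms.
Leg 3: γ = 1/√(1 − 0.955²) = 1/√0.08798 = 3.371; Δt_3 = 3.371 × 26.9 = 90.69 ms.
Total: 27.42 + 187.3 + 90.69 ms.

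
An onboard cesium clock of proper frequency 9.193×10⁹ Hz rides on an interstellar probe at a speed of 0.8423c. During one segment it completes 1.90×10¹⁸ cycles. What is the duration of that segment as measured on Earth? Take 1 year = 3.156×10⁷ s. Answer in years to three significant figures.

Δt = 12.1 years

γ = 1/√(1 − 0.8423²) = 1/√0.2905 = 1.855
Proper time for N cycles: τ = N/f = 1.90×10¹⁸/(9.193×10⁹) = 2.067×10⁸ s = 6.549 years.
Lab-frame duration Δt = γτ = 1.855 × 6.549 = 12.15 years.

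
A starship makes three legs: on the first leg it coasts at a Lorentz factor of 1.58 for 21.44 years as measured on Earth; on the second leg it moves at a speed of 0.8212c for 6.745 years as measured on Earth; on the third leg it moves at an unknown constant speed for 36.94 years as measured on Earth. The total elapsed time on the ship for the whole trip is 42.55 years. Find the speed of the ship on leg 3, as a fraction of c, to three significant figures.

Leg 1: γ = 1.58; τ_1 = 21.44/1.580 = 13.57 years.
Leg 2: γ = 1/√(1 − 0.8212²) = 1/√0.3256 = 1.752; τ_2 = 6.745/1.752 = 3.849 years.
Leg 3: speed unknown; τ_3 = 36.94/γ_3.
Total proper time: 13.57 + 3.849 + τ_3 = 42.55, so τ_3 = 42.55 − 17.42 = 25.13 years.
γ_3 = 36.94/25.13 = 1.470; β = √(1 − 1/γ²) = √0.5372.

β = 0.733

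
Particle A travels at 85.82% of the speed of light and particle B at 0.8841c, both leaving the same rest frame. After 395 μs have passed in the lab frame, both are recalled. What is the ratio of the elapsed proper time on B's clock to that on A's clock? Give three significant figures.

τ_B/τ_A = 0.910

A: β = 0.8582; γ = 1/√(1 − 0.8582²) = 1/√0.2635 = 1.948. B: γ = 1/√(1 − 0.8841²) = 1/√0.2184 = 2.140.
τ_A/τ_B = γ_B/γ_A = 2.140/1.948 = 1.098, so τ_B/τ_A = 0.9104.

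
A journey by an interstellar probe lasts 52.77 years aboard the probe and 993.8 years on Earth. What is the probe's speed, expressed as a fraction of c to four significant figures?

The proper time is measured aboard the probe (both events occur at the probe's location); Δt is measured on Earth. γ = Δt/τ = 993.8/52.77 = 18.83.
β = √(1 − 1/γ²) = √(1 − 0.002820) = √0.9972

v = 0.9986c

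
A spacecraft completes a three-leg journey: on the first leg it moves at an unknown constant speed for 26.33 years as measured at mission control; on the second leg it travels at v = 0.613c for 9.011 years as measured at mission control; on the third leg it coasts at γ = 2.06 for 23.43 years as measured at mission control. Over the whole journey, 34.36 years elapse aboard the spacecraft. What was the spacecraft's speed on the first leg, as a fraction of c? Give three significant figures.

β = 0.798

Leg 1: speed unknown; τ_1 = 26.33/γ_1.
Leg 2: γ = 1/√(1 − 0.613²) = 1/√0.6242 = 1.266; τ_2 = 9.011/1.266 = 7.119 years.
Leg 3: γ = 2.06; τ_3 = 23.43/2.060 = 11.37 years.
Total proper time: τ_1 + 7.119 + 11.37 = 34.36, so τ_1 = 34.36 − 18.49 = 15.87 years.
γ_1 = 26.33/15.87 = 1.659; β = √(1 − 1/γ²) = √0.6369.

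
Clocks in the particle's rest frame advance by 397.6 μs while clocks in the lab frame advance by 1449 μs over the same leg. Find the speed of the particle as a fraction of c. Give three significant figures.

v = 0.962c

The proper time is measured in the particle's rest frame (both events occur at the particle's location); Δt is measured in the lab frame. γ = Δt/τ = 1449/397.6 = 3.644.
β = √(1 − 1/γ²) = √(1 − 0.07529) = √0.9247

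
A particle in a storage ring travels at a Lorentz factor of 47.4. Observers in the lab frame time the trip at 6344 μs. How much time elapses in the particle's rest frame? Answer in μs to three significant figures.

γ = 47.4
The interval measured in the lab frame is the dilated one; the clock in the particle's rest frame measures the proper time τ = Δt/γ = 6344/47.40 μs.

τ = 134 μs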